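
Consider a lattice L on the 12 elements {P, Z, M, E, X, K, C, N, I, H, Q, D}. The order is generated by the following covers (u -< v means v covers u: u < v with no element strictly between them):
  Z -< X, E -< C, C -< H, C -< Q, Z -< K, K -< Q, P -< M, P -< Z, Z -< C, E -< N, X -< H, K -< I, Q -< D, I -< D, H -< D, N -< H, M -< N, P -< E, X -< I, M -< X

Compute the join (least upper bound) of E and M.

Common upper bounds of {E, M}: D, H, N.
The least among these is N.

N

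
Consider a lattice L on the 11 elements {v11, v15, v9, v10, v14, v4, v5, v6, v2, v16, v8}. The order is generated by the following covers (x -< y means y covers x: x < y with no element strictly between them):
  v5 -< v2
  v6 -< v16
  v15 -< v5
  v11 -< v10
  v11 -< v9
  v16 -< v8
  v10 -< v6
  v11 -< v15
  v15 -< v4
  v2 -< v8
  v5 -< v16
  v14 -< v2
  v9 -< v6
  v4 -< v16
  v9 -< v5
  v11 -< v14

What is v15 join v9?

Common upper bounds of {v15, v9}: v16, v2, v5, v8.
The least among these is v5.

v5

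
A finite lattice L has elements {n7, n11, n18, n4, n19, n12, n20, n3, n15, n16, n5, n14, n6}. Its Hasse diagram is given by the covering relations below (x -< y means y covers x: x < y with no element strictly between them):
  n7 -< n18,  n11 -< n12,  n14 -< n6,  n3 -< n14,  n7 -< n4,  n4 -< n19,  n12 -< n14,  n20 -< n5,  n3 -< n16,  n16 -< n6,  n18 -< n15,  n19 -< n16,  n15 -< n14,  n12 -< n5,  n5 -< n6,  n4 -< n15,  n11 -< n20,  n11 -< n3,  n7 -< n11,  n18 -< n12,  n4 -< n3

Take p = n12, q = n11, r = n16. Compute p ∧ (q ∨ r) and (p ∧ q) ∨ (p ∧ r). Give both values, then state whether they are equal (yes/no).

q ∨ r = n16, so p ∧ (q ∨ r) = n12 ∧ n16 = n11.
p ∧ q = n11 and p ∧ r = n11, so (p ∧ q) ∨ (p ∧ r) = n11 ∨ n11 = n11.
Equal: yes.

n11; n11; yes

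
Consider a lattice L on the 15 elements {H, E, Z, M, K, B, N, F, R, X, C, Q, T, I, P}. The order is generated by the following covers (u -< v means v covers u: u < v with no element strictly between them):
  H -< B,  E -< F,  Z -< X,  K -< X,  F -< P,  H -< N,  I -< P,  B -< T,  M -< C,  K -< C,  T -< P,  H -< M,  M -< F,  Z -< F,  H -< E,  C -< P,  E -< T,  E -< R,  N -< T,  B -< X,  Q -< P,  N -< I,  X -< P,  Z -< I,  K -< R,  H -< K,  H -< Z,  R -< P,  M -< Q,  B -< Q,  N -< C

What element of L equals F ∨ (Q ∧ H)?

F

Q ∧ H = H
F ∨ H = F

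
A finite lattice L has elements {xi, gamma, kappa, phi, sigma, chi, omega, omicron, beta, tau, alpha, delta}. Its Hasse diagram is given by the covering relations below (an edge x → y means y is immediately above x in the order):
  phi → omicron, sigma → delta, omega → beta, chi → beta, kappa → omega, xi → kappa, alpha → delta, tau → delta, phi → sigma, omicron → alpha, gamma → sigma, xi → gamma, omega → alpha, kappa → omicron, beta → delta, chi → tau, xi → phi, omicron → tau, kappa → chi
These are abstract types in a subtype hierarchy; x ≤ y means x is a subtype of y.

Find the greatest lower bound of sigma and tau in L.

phi

Common lower bounds of {sigma, tau}: phi, xi.
The greatest among these is phi.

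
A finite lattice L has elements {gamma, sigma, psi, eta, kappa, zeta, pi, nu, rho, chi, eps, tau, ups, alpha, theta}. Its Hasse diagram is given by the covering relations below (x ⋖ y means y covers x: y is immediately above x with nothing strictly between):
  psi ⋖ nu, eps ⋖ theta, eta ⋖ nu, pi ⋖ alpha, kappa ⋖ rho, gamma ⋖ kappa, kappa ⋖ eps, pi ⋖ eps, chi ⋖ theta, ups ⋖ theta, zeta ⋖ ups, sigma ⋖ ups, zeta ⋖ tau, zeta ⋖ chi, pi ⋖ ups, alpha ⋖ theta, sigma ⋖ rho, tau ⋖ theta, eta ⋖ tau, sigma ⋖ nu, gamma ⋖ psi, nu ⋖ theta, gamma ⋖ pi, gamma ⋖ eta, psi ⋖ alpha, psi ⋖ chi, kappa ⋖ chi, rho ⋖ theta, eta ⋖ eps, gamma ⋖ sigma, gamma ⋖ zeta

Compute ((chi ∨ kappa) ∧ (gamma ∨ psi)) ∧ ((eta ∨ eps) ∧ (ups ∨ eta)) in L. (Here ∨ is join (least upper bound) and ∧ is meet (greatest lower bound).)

chi ∨ kappa = chi
gamma ∨ psi = psi
chi ∧ psi = psi
eta ∨ eps = eps
ups ∨ eta = theta
eps ∧ theta = eps
psi ∧ eps = gamma

gamma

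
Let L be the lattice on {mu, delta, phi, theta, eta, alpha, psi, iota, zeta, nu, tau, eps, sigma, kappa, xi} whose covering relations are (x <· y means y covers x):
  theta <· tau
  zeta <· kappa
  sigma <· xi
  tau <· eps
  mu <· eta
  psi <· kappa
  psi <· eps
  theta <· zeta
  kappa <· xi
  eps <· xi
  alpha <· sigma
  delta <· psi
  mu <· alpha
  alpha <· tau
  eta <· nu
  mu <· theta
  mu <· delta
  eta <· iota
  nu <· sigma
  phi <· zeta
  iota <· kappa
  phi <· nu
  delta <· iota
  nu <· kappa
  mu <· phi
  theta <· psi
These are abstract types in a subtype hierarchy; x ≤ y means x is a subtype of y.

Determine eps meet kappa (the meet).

Common lower bounds of {eps, kappa}: delta, mu, psi, theta.
The greatest among these is psi.

psi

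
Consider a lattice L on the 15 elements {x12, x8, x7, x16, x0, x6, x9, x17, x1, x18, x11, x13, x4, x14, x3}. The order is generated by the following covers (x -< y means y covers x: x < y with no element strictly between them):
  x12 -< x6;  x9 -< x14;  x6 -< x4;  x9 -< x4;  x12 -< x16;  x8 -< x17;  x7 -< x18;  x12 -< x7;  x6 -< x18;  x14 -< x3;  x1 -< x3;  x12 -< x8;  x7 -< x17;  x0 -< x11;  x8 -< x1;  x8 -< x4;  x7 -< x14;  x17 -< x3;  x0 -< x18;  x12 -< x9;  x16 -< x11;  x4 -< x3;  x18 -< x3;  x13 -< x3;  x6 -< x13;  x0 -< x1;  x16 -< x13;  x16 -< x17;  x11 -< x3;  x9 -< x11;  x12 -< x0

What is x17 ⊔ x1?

x3

Common upper bounds of {x17, x1}: x3.
The least among these is x3.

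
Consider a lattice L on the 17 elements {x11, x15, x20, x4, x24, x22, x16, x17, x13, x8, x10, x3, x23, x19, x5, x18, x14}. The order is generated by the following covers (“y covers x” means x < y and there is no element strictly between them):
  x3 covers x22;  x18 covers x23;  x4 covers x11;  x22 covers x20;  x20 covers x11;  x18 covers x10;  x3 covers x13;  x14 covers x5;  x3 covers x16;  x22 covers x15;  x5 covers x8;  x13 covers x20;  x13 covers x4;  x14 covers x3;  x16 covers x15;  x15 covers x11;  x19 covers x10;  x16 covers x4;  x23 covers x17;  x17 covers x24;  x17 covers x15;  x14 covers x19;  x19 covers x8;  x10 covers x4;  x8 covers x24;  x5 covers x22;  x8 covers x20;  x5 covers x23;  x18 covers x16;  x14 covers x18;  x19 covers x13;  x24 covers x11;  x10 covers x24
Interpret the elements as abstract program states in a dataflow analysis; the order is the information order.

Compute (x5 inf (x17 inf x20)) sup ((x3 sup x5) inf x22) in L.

x17 ∧ x20 = x11
x5 ∧ x11 = x11
x3 ∨ x5 = x14
x14 ∧ x22 = x22
x11 ∨ x22 = x22

x22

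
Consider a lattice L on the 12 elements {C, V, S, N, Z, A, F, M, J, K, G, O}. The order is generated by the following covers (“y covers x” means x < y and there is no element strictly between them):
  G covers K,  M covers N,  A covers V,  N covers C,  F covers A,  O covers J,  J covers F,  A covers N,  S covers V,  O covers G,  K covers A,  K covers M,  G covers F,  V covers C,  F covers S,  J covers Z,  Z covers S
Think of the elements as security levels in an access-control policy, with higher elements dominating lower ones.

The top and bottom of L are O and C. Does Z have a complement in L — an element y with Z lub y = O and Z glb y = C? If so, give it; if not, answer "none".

Need y with Z ∨ y = O and Z ∧ y = C.
Checking each element gives: M.

M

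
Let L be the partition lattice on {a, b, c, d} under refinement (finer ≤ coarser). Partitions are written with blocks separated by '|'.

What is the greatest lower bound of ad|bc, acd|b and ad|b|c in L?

Common lower bounds of {ad|bc, acd|b, ad|b|c}: ad|b|c, a|b|c|d.
The greatest among these is ad|b|c.

ad|b|c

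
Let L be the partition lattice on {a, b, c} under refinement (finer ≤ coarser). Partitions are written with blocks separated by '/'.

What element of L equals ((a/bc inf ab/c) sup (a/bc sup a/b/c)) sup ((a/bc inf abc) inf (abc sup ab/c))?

a/bc ∧ ab/c = a/b/c
a/bc ∨ a/b/c = a/bc
a/b/c ∨ a/bc = a/bc
a/bc ∧ abc = a/bc
abc ∨ ab/c = abc
a/bc ∧ abc = a/bc
a/bc ∨ a/bc = a/bc

a/bc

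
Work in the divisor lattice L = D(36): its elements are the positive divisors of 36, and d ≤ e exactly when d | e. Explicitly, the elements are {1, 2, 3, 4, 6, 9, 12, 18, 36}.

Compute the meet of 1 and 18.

In the divisibility order, the meet is the greatest common divisor: gcd(1, 18) = 1.

1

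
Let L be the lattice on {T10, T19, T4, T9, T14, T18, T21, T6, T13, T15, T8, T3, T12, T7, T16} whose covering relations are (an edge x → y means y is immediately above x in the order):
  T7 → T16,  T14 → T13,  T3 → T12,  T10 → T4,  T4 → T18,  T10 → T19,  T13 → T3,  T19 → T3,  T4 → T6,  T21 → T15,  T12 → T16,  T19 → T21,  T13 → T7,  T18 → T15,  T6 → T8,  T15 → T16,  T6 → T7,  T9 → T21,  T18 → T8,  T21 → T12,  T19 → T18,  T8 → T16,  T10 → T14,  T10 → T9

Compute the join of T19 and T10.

Common upper bounds of {T19, T10}: T12, T15, T16, T18, T19, T21, T3, T8.
The least among these is T19.

T19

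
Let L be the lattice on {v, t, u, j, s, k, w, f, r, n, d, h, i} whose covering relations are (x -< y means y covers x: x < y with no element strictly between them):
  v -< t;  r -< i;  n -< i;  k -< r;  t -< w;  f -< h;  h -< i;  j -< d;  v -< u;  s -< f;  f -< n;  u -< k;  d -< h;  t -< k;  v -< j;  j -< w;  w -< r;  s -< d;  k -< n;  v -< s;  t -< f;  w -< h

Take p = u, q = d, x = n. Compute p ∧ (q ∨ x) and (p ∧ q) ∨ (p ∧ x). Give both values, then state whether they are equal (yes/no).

u; u; yes

q ∨ x = i, so p ∧ (q ∨ x) = u ∧ i = u.
p ∧ q = v and p ∧ x = u, so (p ∧ q) ∨ (p ∧ x) = v ∨ u = u.
Equal: yes.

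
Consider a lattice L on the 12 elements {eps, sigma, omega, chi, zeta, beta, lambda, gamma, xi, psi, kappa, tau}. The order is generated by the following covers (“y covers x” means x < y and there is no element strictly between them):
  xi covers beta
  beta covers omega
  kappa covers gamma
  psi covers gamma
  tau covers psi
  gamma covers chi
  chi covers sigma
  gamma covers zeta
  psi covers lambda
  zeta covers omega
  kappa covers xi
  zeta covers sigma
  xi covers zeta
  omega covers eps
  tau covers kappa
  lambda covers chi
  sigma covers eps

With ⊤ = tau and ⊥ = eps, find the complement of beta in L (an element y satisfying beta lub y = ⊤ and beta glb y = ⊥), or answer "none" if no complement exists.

lambda

Need y with beta ∨ y = tau and beta ∧ y = eps.
Checking each element gives: lambda.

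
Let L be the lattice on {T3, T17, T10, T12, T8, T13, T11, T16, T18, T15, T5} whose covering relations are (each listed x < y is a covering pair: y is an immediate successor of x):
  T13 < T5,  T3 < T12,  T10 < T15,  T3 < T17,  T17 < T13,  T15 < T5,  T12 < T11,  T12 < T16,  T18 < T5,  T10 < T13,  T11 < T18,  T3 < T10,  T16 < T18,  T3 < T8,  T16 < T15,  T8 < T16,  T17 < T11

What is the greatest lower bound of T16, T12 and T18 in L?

Common lower bounds of {T16, T12, T18}: T12, T3.
The greatest among these is T12.

T12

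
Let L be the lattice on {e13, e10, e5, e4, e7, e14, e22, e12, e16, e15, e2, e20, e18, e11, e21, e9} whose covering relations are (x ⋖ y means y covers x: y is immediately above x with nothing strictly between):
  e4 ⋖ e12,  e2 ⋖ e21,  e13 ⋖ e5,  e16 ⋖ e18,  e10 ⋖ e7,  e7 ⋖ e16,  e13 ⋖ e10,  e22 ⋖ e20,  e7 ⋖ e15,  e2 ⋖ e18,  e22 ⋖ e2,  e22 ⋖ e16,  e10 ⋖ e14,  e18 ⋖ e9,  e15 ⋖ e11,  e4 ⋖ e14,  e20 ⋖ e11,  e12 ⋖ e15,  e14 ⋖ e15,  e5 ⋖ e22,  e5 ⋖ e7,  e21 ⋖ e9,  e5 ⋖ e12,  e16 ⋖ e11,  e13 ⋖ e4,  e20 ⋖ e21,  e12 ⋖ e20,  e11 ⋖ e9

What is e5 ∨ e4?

Common upper bounds of {e5, e4}: e11, e12, e15, e20, e21, e9.
The least among these is e12.

e12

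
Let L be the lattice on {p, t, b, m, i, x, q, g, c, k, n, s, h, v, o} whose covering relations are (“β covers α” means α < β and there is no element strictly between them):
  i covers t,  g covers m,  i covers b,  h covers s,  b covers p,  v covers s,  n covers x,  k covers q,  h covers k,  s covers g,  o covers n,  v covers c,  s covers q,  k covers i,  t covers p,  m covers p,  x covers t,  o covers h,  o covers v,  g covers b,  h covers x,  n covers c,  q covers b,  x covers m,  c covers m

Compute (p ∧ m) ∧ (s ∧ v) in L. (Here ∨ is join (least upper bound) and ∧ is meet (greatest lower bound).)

p

p ∧ m = p
s ∧ v = s
p ∧ s = p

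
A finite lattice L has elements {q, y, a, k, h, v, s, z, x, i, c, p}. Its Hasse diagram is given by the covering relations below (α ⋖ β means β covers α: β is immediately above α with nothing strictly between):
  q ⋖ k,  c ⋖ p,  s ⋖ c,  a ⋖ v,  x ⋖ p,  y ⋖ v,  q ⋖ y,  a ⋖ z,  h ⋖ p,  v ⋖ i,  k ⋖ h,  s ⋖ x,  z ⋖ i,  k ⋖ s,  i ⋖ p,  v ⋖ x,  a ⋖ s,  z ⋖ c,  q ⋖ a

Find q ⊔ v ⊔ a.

Common upper bounds of {q, v, a}: i, p, v, x.
The least among these is v.

v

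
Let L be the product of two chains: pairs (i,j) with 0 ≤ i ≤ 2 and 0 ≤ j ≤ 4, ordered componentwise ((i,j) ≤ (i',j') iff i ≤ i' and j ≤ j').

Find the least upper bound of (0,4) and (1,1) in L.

In a product of chains, the join is componentwise max, giving (1,4).

(1,4)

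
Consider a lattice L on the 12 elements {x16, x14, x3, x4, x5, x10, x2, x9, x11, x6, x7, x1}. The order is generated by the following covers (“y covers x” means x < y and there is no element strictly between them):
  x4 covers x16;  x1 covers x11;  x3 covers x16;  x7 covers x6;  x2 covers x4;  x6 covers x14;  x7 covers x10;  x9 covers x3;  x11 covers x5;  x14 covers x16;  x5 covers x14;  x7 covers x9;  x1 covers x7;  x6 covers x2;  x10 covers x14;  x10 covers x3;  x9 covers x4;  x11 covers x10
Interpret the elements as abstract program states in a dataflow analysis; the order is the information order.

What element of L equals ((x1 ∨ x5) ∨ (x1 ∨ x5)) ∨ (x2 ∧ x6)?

x1 ∨ x5 = x1
x1 ∨ x5 = x1
x1 ∨ x1 = x1
x2 ∧ x6 = x2
x1 ∨ x2 = x1

x1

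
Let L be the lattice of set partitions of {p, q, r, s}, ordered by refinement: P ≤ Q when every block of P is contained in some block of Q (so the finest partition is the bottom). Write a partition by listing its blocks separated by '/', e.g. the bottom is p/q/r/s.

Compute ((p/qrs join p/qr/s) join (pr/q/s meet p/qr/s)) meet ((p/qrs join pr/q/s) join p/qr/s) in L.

p/qrs

p/qrs ∨ p/qr/s = p/qrs
pr/q/s ∧ p/qr/s = p/q/r/s
p/qrs ∨ p/q/r/s = p/qrs
p/qrs ∨ pr/q/s = pqrs
pqrs ∨ p/qr/s = pqrs
p/qrs ∧ pqrs = p/qrs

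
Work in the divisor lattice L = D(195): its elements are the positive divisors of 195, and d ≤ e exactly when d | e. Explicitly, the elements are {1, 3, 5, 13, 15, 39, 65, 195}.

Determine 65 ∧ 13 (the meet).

13

Common lower bounds of {65, 13}: 1, 13.
The greatest among these is 13.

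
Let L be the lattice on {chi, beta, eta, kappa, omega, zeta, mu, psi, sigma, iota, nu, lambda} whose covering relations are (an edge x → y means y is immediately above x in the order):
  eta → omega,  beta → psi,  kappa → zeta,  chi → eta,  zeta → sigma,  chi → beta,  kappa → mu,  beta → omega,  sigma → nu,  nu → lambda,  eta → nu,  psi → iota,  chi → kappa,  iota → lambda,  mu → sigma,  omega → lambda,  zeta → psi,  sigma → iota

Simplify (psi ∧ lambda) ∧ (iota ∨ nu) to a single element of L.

psi ∧ lambda = psi
iota ∨ nu = lambda
psi ∧ lambda = psi

psi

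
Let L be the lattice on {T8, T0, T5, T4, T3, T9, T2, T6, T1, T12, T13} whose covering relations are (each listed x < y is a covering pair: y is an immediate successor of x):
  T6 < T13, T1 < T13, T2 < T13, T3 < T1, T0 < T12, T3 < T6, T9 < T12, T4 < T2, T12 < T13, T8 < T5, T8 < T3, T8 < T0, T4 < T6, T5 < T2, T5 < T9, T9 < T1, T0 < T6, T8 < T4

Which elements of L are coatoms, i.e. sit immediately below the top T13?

The coatoms are exactly the elements covered by T13: T1, T12, T2, T6.

T1, T12, T2, T6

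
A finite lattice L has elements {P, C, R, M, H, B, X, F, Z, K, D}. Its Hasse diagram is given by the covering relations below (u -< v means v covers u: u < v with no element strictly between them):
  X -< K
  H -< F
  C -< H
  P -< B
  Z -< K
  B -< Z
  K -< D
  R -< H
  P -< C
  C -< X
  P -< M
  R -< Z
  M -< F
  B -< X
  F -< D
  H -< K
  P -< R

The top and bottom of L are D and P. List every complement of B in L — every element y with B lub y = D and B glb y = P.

Need y with B ∨ y = D and B ∧ y = P.
Checking each element gives: F, M.

F, M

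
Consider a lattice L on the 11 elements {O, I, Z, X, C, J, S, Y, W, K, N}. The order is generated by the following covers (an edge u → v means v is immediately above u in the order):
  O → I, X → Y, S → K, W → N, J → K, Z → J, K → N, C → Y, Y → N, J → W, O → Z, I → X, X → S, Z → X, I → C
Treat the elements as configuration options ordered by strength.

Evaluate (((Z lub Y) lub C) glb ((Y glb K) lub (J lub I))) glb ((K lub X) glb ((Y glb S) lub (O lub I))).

Z ∨ Y = Y
Y ∨ C = Y
Y ∧ K = X
J ∨ I = K
X ∨ K = K
Y ∧ K = X
K ∨ X = K
Y ∧ S = X
O ∨ I = I
X ∨ I = X
K ∧ X = X
X ∧ X = X

X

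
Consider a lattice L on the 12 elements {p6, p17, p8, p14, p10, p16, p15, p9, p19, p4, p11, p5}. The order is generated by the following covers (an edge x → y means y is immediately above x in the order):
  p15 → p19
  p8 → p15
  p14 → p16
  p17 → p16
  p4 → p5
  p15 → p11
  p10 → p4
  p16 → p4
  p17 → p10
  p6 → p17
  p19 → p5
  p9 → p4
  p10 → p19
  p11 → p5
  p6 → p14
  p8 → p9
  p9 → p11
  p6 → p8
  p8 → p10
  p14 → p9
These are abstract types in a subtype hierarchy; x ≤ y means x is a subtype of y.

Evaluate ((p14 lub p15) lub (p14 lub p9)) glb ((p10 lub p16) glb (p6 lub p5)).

p9

p14 ∨ p15 = p11
p14 ∨ p9 = p9
p11 ∨ p9 = p11
p10 ∨ p16 = p4
p6 ∨ p5 = p5
p4 ∧ p5 = p4
p11 ∧ p4 = p9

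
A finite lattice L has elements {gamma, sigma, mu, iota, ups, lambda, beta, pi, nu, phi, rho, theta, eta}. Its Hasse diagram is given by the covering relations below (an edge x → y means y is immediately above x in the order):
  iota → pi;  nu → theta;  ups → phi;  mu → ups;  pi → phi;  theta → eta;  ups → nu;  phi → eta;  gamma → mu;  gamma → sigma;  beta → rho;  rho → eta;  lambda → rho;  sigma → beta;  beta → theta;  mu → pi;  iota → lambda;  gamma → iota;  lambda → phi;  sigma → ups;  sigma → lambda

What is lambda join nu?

Common upper bounds of {lambda, nu}: eta.
The least among these is eta.

eta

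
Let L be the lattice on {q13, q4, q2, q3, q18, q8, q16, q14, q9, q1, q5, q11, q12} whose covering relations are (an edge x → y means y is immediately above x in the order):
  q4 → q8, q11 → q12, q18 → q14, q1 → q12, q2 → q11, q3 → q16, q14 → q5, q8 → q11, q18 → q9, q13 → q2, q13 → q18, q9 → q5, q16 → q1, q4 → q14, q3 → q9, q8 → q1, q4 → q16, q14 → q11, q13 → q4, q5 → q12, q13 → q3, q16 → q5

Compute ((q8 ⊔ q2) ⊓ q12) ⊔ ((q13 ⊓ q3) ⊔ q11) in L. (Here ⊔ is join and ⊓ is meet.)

q11

q8 ∨ q2 = q11
q11 ∧ q12 = q11
q13 ∧ q3 = q13
q13 ∨ q11 = q11
q11 ∨ q11 = q11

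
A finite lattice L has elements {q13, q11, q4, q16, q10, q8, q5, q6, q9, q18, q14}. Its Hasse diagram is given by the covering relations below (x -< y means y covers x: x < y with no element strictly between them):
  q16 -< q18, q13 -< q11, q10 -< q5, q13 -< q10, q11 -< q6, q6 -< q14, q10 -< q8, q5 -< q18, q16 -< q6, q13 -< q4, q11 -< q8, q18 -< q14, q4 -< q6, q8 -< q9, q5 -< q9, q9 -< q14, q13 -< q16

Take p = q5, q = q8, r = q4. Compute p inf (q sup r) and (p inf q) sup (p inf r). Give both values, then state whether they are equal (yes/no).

q5; q10; no

q sup r = q14, so p inf (q sup r) = q5 inf q14 = q5.
p inf q = q10 and p inf r = q13, so (p inf q) sup (p inf r) = q10 sup q13 = q10.
Equal: no.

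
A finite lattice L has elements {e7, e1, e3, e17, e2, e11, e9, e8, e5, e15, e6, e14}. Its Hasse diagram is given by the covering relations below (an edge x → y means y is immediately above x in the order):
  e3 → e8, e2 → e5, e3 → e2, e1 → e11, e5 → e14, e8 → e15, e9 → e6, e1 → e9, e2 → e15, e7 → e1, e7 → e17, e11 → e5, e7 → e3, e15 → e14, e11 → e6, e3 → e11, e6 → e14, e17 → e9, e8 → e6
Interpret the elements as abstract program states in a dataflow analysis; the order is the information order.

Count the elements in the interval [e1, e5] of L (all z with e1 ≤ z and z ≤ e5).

3

The interval [e1, e5] = {e1, e11, e5}, which has 3 elements.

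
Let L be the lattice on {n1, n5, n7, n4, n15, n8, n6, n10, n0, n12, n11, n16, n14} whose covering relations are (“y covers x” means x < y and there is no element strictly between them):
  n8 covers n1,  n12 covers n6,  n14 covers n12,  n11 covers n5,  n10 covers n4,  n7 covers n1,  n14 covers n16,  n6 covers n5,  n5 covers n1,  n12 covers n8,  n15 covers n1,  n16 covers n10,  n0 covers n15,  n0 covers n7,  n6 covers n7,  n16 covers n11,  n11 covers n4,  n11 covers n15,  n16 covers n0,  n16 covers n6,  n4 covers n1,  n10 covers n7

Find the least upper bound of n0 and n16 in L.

Common upper bounds of {n0, n16}: n14, n16.
The least among these is n16.

n16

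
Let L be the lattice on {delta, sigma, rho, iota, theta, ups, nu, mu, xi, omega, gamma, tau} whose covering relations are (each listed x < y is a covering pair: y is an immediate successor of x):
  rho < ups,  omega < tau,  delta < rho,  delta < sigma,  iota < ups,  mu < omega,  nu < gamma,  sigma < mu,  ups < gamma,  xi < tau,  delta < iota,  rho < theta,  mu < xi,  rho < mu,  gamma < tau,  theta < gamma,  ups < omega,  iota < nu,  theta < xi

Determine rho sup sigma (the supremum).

mu

Common upper bounds of {rho, sigma}: mu, omega, tau, xi.
The least among these is mu.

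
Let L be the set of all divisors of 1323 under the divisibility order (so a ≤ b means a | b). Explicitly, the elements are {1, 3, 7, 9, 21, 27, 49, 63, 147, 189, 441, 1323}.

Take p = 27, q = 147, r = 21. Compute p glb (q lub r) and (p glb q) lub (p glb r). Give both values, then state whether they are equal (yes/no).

q lub r = 147, so p glb (q lub r) = 27 glb 147 = 3.
p glb q = 3 and p glb r = 3, so (p glb q) lub (p glb r) = 3 lub 3 = 3.
Equal: yes.

3; 3; yes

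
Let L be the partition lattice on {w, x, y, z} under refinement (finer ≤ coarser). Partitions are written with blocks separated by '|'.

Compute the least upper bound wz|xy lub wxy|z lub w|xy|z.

The join of wz|xy, wxy|z, w|xy|z merges any blocks that overlap across the partitions, giving wxyz.

wxyz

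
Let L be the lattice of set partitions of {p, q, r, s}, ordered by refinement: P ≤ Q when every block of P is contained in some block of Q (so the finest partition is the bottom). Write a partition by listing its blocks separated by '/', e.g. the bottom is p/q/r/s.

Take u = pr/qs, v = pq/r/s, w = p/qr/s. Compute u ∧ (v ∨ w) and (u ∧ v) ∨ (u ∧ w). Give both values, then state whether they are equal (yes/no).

v ∨ w = pqr/s, so u ∧ (v ∨ w) = pr/qs ∧ pqr/s = pr/q/s.
u ∧ v = p/q/r/s and u ∧ w = p/q/r/s, so (u ∧ v) ∨ (u ∧ w) = p/q/r/s ∨ p/q/r/s = p/q/r/s.
Equal: no.

pr/q/s; p/q/r/s; no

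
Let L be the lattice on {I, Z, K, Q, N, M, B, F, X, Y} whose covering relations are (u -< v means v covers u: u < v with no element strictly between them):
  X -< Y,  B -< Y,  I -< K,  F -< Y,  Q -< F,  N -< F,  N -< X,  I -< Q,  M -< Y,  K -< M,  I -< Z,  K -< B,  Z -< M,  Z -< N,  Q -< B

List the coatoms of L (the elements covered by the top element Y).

The coatoms are exactly the elements covered by Y: B, F, M, X.

B, F, M, X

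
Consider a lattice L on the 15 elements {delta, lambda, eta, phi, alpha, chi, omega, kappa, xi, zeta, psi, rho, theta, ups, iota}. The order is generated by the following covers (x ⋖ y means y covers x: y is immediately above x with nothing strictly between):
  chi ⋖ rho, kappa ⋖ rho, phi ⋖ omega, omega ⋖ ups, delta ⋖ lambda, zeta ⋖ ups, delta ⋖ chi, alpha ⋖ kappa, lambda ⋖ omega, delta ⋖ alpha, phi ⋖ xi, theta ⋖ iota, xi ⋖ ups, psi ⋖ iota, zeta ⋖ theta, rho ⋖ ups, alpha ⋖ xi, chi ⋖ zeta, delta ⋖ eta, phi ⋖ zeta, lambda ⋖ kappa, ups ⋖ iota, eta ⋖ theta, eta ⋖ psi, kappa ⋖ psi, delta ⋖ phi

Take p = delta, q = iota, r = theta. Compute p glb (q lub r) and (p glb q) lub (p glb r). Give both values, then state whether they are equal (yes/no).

delta; delta; yes

q lub r = iota, so p glb (q lub r) = delta glb iota = delta.
p glb q = delta and p glb r = delta, so (p glb q) lub (p glb r) = delta lub delta = delta.
Equal: yes.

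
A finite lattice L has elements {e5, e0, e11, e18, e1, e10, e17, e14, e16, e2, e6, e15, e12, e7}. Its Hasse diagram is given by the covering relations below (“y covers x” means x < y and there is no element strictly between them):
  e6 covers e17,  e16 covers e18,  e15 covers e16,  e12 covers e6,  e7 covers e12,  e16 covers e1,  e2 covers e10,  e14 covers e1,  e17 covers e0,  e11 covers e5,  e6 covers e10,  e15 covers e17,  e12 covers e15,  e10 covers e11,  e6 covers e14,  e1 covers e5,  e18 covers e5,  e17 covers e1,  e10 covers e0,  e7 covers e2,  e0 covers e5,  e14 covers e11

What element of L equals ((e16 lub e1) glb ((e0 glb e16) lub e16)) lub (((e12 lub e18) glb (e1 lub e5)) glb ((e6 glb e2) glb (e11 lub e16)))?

e16 ∨ e1 = e16
e0 ∧ e16 = e5
e5 ∨ e16 = e16
e16 ∧ e16 = e16
e12 ∨ e18 = e12
e1 ∨ e5 = e1
e12 ∧ e1 = e1
e6 ∧ e2 = e10
e11 ∨ e16 = e12
e10 ∧ e12 = e10
e1 ∧ e10 = e5
e16 ∨ e5 = e16

e16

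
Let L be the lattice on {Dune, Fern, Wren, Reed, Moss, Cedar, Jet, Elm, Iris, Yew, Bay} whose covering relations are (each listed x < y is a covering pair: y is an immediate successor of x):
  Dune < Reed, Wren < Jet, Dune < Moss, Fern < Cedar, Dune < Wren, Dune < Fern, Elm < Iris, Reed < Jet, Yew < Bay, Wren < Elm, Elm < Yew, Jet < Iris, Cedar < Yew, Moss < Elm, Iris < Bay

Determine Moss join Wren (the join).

Common upper bounds of {Moss, Wren}: Bay, Elm, Iris, Yew.
The least among these is Elm.

Elm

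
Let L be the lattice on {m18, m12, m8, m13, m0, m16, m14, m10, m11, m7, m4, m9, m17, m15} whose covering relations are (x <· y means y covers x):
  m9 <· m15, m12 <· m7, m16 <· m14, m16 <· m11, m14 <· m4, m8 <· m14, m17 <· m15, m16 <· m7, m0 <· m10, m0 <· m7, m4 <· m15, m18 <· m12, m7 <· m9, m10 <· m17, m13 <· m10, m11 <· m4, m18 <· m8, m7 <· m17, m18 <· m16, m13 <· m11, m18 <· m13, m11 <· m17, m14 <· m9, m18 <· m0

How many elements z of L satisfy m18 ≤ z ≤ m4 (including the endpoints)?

The interval [m18, m4] = {m11, m13, m14, m16, m18, m4, m8}, which has 7 elements.

7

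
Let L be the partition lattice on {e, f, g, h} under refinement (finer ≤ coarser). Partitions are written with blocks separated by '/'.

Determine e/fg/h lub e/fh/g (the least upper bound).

The join of e/fg/h and e/fh/g merges any blocks that overlap across the partitions, giving e/fgh.

e/fgh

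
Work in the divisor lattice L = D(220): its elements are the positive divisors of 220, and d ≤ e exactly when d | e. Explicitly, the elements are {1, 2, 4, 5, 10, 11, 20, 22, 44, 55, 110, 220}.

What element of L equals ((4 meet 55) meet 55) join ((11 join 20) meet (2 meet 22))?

2

4 ∧ 55 = 1
1 ∧ 55 = 1
11 ∨ 20 = 220
2 ∧ 22 = 2
220 ∧ 2 = 2
1 ∨ 2 = 2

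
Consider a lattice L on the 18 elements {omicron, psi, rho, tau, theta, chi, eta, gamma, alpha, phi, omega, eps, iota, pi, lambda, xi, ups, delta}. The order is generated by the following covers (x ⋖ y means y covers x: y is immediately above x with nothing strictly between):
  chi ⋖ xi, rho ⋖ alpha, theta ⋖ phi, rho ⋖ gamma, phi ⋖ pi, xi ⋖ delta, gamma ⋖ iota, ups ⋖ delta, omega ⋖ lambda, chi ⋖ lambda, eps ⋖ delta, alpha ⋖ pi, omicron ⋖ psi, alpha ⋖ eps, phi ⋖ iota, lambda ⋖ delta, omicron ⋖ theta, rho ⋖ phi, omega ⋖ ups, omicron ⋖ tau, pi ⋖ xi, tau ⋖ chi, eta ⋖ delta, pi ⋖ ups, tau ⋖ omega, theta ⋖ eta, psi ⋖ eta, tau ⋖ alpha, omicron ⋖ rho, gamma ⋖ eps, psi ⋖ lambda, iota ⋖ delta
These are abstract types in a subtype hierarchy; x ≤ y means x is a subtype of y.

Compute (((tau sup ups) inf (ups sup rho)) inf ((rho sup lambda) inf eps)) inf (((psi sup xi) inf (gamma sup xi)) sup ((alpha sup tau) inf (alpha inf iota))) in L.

tau ∨ ups = ups
ups ∨ rho = ups
ups ∧ ups = ups
rho ∨ lambda = delta
delta ∧ eps = eps
ups ∧ eps = alpha
psi ∨ xi = delta
gamma ∨ xi = delta
delta ∧ delta = delta
alpha ∨ tau = alpha
alpha ∧ iota = rho
alpha ∧ rho = rho
delta ∨ rho = delta
alpha ∧ delta = alpha

alpha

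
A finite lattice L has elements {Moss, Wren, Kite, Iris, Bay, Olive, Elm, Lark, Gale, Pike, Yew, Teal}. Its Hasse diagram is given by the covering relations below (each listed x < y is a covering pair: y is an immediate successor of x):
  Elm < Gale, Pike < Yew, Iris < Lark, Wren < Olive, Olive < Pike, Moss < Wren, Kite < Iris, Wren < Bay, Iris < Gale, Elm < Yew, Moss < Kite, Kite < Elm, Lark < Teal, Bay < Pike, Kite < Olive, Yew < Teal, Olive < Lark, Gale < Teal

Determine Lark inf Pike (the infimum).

Common lower bounds of {Lark, Pike}: Kite, Moss, Olive, Wren.
The greatest among these is Olive.

Olive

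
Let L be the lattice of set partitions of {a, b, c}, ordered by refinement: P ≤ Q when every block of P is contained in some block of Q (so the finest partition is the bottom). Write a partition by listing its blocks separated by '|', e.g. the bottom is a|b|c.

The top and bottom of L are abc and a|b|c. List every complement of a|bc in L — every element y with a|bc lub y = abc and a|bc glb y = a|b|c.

Need y with a|bc ∨ y = abc and a|bc ∧ y = a|b|c.
Checking each element gives: ab|c, ac|b.

ab|c, ac|b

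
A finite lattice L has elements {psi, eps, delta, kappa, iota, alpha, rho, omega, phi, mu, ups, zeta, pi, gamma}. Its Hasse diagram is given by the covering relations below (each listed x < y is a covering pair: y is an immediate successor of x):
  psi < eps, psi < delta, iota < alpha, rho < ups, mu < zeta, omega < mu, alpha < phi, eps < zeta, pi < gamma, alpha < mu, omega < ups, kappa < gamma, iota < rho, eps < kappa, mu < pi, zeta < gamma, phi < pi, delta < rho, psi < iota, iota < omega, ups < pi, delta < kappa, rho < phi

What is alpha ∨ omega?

Common upper bounds of {alpha, omega}: gamma, mu, pi, zeta.
The least among these is mu.

mu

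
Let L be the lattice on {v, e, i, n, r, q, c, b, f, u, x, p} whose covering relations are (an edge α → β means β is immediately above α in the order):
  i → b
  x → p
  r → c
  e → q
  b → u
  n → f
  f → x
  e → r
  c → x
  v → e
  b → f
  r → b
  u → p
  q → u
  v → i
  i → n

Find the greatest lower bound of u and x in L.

b

Common lower bounds of {u, x}: b, e, i, r, v.
The greatest among these is b.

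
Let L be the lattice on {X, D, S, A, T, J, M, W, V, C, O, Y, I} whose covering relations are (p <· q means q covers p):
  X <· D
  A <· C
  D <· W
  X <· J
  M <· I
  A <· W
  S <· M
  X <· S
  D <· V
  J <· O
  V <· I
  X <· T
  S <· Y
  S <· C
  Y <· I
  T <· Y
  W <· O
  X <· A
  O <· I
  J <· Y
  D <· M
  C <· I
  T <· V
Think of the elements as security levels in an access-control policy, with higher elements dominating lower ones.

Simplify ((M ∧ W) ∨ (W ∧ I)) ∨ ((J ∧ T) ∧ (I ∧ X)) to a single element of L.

M ∧ W = D
W ∧ I = W
D ∨ W = W
J ∧ T = X
I ∧ X = X
X ∧ X = X
W ∨ X = W

W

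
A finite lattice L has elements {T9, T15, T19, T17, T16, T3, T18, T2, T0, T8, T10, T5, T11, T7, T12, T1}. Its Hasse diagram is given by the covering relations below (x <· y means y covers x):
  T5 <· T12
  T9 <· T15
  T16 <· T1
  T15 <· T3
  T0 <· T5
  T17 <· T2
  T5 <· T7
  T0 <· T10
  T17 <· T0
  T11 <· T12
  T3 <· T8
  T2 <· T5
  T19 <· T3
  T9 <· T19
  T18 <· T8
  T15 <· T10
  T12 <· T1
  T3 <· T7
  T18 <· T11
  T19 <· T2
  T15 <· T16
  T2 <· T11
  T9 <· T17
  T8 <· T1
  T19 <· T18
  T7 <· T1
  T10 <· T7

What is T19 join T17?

T2

Common upper bounds of {T19, T17}: T1, T11, T12, T2, T5, T7.
The least among these is T2.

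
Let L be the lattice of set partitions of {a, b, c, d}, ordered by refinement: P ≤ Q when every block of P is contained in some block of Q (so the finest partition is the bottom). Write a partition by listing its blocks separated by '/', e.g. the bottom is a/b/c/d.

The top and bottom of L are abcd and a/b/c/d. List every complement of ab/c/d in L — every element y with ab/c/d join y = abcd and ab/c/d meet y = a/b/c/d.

Need y with ab/c/d ∨ y = abcd and ab/c/d ∧ y = a/b/c/d.
Checking each element gives: a/bcd, ac/bd, acd/b, ad/bc.

a/bcd, ac/bd, acd/b, ad/bc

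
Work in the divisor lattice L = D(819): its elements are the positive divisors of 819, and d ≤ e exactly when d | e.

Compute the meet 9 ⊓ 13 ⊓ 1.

Common lower bounds of {9, 13, 1}: 1.
The greatest among these is 1.

1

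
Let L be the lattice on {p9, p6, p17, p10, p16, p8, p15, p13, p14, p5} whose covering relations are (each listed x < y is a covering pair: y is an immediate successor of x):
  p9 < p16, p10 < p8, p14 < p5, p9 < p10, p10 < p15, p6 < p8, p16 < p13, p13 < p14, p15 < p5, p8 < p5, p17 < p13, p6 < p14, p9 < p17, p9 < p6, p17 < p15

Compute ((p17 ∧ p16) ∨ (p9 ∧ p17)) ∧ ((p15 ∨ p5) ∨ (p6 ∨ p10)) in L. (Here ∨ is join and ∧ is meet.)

p17 ∧ p16 = p9
p9 ∧ p17 = p9
p9 ∨ p9 = p9
p15 ∨ p5 = p5
p6 ∨ p10 = p8
p5 ∨ p8 = p5
p9 ∧ p5 = p9

p9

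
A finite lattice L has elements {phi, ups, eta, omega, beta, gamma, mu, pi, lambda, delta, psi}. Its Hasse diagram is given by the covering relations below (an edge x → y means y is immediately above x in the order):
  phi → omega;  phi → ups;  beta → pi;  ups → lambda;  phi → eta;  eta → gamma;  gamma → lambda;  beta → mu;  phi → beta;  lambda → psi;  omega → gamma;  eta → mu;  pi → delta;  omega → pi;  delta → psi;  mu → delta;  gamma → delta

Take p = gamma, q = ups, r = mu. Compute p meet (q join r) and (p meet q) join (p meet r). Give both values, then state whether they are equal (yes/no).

gamma; eta; no

q join r = psi, so p meet (q join r) = gamma meet psi = gamma.
p meet q = phi and p meet r = eta, so (p meet q) join (p meet r) = phi join eta = eta.
Equal: no.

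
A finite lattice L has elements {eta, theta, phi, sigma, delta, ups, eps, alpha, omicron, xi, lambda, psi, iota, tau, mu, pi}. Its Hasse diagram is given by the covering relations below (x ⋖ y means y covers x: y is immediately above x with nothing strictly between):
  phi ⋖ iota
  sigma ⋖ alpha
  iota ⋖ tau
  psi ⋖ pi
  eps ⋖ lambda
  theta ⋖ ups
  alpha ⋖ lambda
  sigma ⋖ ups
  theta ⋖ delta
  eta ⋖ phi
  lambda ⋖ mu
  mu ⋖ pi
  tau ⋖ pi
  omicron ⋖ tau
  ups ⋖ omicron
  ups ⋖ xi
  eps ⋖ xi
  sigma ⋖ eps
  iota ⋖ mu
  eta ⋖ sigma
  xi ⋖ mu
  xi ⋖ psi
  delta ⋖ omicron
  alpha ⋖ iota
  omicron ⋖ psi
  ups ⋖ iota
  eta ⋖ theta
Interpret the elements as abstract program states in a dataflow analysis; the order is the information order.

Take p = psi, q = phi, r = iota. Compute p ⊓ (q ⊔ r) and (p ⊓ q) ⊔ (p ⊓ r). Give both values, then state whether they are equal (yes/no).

q ⊔ r = iota, so p ⊓ (q ⊔ r) = psi ⊓ iota = ups.
p ⊓ q = eta and p ⊓ r = ups, so (p ⊓ q) ⊔ (p ⊓ r) = eta ⊔ ups = ups.
Equal: yes.

ups; ups; yes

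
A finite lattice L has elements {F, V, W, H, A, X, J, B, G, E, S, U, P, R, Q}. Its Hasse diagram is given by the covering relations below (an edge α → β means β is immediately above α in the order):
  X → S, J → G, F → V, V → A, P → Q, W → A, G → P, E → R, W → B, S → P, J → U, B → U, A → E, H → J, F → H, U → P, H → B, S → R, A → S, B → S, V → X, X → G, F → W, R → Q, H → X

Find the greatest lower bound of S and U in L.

Common lower bounds of {S, U}: B, F, H, W.
The greatest among these is B.

B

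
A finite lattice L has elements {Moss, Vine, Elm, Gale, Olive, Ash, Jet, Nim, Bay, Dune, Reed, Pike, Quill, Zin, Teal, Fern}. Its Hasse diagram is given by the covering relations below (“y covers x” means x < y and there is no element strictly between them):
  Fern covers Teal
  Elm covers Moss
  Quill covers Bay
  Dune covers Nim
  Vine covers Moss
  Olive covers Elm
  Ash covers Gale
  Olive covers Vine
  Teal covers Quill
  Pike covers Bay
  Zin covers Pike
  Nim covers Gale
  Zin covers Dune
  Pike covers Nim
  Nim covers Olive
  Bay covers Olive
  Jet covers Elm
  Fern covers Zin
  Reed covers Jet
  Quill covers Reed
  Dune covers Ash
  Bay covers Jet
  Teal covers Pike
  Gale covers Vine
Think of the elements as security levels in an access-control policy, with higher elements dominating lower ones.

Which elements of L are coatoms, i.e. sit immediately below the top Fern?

The coatoms are exactly the elements covered by Fern: Teal, Zin.

Teal, Zin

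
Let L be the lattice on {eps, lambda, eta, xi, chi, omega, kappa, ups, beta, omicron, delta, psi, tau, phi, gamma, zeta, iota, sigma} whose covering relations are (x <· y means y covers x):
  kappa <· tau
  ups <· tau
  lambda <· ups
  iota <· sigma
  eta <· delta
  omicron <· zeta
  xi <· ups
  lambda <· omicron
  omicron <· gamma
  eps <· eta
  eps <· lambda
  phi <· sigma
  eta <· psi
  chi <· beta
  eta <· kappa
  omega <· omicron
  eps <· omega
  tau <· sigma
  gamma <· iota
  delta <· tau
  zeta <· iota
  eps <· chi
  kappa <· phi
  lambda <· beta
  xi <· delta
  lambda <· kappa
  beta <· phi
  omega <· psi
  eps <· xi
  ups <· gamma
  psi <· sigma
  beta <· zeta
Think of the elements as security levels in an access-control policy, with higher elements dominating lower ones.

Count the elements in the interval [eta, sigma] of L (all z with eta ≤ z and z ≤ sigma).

The interval [eta, sigma] = {delta, eta, kappa, phi, psi, sigma, tau}, which has 7 elements.

7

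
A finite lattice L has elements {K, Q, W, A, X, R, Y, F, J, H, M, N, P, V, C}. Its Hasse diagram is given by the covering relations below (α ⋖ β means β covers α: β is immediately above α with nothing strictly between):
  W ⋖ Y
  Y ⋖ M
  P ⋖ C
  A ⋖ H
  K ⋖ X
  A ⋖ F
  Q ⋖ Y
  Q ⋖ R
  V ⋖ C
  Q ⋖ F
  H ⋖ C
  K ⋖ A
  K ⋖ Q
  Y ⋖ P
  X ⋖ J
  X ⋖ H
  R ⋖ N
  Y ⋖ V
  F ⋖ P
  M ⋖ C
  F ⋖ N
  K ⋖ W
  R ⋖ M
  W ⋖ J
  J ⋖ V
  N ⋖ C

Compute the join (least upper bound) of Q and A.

F

Common upper bounds of {Q, A}: C, F, N, P.
The least among these is F.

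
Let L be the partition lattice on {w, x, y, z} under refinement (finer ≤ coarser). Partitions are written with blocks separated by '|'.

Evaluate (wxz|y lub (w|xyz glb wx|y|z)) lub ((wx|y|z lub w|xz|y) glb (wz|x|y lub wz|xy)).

wxz|y

w|xyz ∧ wx|y|z = w|x|y|z
wxz|y ∨ w|x|y|z = wxz|y
wx|y|z ∨ w|xz|y = wxz|y
wz|x|y ∨ wz|xy = wz|xy
wxz|y ∧ wz|xy = wz|x|y
wxz|y ∨ wz|x|y = wxz|y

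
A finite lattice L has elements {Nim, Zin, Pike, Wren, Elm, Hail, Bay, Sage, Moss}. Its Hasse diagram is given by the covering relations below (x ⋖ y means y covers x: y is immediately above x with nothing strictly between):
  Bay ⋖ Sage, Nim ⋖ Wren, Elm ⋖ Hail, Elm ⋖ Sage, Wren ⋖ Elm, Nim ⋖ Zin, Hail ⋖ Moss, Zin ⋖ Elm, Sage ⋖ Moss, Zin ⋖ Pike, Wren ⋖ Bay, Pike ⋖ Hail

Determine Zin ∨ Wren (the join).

Common upper bounds of {Zin, Wren}: Elm, Hail, Moss, Sage.
The least among these is Elm.

Elm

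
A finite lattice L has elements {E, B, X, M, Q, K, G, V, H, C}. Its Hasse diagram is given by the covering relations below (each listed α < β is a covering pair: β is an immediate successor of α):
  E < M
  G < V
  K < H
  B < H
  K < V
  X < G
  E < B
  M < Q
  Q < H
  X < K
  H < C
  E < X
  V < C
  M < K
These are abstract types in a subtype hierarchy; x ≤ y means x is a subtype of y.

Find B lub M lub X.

H

Common upper bounds of {B, M, X}: C, H.
The least among these is H.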